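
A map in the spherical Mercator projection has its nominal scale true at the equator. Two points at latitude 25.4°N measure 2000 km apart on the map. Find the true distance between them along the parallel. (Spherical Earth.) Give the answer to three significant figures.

1810 km

The Mercator projection is conformal; its linear scale factor is the same in every direction and equals sec φ = 1/cos φ.
Along the parallel at 25.4°, map distances are exaggerated by k = sec 25.4° = 1.107.
True distance = 2000 / 1.107 = 2000 × cos 25.4° ≈ 1810 km.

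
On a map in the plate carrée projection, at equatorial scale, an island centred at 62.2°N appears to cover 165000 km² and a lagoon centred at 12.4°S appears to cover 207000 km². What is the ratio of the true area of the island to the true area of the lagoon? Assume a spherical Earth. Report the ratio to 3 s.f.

0.381

On the plate carrée, areal scale = h·k = 1 × sec φ, so true area = apparent × cos φ.
True area of island: 165000 × cos(62.2°) = 165000 × 0.4664 = 76950 km².
True area of lagoon: 207000 × cos(12.4°) = 207000 × 0.9767 = 202200 km².
Ratio = 76950 / 202200 ≈ 0.381.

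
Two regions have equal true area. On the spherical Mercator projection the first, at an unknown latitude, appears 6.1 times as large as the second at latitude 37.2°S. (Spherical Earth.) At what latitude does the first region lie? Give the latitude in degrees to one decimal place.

For equal true areas on Mercator, apparent areas scale as sec²φ, so the ratio is cos²φ₂ / cos²φ₁.
cos²φ₂ / cos²φ₁ = 6.1  ⇒  cos φ₁ = cos 37.2° / √6.1 = 0.7965/2.470 = 0.3225.
φ₁ = arccos(0.3225) ≈ 71.2°.

71.2°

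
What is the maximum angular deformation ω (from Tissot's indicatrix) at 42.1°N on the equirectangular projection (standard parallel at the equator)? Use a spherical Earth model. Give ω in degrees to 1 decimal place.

17.0°

For the equirectangular projection with φ₀ = 0 (plate carrée), h = 1 along meridians and k = sec φ along parallels.
At 42.1°: h = 1.000, k = 1.348; principal scales a = 1.348, b = 1.000.
sin(ω/2) = (a − b)/(a + b) = 0.3478/2.348 = 0.1481, so ω = 2 arcsin(0.1481) ≈ 17.0°.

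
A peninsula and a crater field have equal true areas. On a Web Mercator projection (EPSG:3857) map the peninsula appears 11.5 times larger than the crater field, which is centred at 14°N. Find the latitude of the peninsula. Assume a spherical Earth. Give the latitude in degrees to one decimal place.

73.4°

On Mercator, (apparent₁)/(apparent₂) = sec²φ₁ / sec²φ₂ when true areas are equal.
cos²φ₂ / cos²φ₁ = 11.5  ⇒  cos φ₁ = cos 14° / √11.5 = 0.9703/3.391 = 0.2861.
φ₁ = arccos(0.2861) ≈ 73.4°.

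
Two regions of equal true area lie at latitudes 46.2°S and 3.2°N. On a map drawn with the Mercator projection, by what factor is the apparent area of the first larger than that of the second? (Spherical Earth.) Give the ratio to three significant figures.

2.08

Mercator areal scale is sec²φ.
At 46.2°: sec²(46.2°) = 1/0.6921² = 2.087.
At 3.2°: sec²(3.2°) = 1/0.9984² = 1.003.
Ratio = 2.087/1.003 = cos²(3.2°)/cos²(46.2°) ≈ 2.08.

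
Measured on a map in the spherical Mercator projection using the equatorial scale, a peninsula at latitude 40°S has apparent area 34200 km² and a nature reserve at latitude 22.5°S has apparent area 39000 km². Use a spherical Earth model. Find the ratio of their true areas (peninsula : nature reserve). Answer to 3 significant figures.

On Mercator the areal scale is sec²φ, so true area = apparent × cos²φ.
True area of peninsula: 34200 × cos²(40°) = 34200 × 0.5868 = 20070 km².
True area of nature reserve: 39000 × cos²(22.5°) = 39000 × 0.8536 = 33290 km².
Ratio = 20070 / 33290 ≈ 0.603.

0.603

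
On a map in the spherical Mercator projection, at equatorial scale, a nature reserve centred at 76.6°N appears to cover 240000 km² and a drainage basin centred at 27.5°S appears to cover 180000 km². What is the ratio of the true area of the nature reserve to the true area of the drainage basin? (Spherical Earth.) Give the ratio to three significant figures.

0.0910

On Mercator the areal scale is sec²φ, so true area = apparent × cos²φ.
True area of nature reserve: 240000 × cos²(76.6°) = 240000 × 0.05371 = 12890 km².
True area of drainage basin: 180000 × cos²(27.5°) = 180000 × 0.7868 = 141600 km².
Ratio = 12890 / 141600 ≈ 0.0910.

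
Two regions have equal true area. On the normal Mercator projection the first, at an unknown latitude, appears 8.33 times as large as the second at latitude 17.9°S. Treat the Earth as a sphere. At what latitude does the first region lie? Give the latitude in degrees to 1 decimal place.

On Mercator, (apparent₁)/(apparent₂) = sec²φ₁ / sec²φ₂ when true areas are equal.
cos²φ₂ / cos²φ₁ = 8.33  ⇒  cos φ₁ = cos 17.9° / √8.33 = 0.9516/2.886 = 0.3297.
φ₁ = arccos(0.3297) ≈ 70.7°.

70.7°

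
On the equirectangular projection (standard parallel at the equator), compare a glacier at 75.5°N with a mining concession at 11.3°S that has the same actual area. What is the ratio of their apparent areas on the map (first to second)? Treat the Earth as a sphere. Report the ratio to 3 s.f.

3.92

In the plate carrée (x = Rλ, y = Rφ), meridians are true-scale (h = 1) and parallels are stretched by k = sec φ.
Areal scale at 75.5°: h·k = 1.000 × 3.994 = 3.994.
Areal scale at 11.3°: h·k = 1.000 × 1.020 = 1.020.
Ratio = 3.994/1.020 ≈ 3.92.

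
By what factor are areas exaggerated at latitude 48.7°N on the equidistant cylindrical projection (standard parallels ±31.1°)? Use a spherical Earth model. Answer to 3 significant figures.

1.30

With standard parallel φ₀ = 31.1°, the equirectangular projection gives x = Rλ cos φ₀, y = Rφ, so h = 1 and k = cos 31.1° / cos φ.
Areal scale = h·k = 1 × cos φ₀ / cos φ; at 48.7°, h = 1.000, k = 1.297, so h·k = 1.297.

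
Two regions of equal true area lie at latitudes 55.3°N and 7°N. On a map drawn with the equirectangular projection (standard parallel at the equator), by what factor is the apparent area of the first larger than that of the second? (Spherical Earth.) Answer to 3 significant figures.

In the plate carrée (x = Rλ, y = Rφ), meridians are true-scale (h = 1) and parallels are stretched by k = sec φ.
Areal scale at 55.3°: h·k = 1.000 × 1.757 = 1.757.
Areal scale at 7°: h·k = 1.000 × 1.008 = 1.008.
Ratio = 1.757/1.008 ≈ 1.74.

1.74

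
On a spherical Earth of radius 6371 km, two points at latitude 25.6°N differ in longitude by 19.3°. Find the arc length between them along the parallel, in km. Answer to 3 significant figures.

Arc length along a parallel = R cos φ · Δλ (with Δλ in radians).
= 6371 × cos 25.6° × (19.3° × π/180) = 6371 × 0.9018 × 0.3368 ≈ 1940 km.

1940 km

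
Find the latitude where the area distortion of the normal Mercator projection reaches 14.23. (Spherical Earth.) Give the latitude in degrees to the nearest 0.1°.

74.6°

Mercator areal scale is sec²φ.
sec²φ = 14.23  ⇒  cos²φ = 0.07027  ⇒  cos φ = 0.2651.
φ = arccos(0.2651) ≈ 74.6°.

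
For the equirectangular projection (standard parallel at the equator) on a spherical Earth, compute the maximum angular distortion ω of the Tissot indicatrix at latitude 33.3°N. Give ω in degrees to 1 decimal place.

Plate carrée maps x = Rλ, y = Rφ. The meridian scale is h = 1 and the parallel scale is k = 1/cos φ = sec φ.
At 33.3°: h = 1.000, k = 1.196; principal scales a = 1.196, b = 1.000.
sin(ω/2) = (a − b)/(a + b) = 0.1964/2.196 = 0.08944, so ω = 2 arcsin(0.08944) ≈ 10.3°.

10.3°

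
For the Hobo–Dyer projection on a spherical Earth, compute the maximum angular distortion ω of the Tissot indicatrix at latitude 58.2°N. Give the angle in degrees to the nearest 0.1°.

45.6°

The Hobo–Dyer projection is cylindrical equal-area with φ₀ = 37.5°. A cylindrical equal-area projection with standard parallel φ₀ has meridian scale h = cos φ / cos φ₀ and parallel scale k = cos φ₀ / cos φ (so areas are preserved, h·k = 1).
At 58.2°: h = 0.6642, k = 1.506; principal scales a = 1.506, b = 0.6642.
sin(ω/2) = (a − b)/(a + b) = 0.8413/2.170 = 0.3878, so ω = 2 arcsin(0.3878) ≈ 45.6°.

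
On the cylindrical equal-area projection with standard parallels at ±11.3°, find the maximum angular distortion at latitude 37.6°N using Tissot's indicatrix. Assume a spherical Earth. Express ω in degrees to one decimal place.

A cylindrical equal-area projection with standard parallel φ₀ has meridian scale h = cos φ / cos φ₀ and parallel scale k = cos φ₀ / cos φ (so areas are preserved, h·k = 1).
At 37.6°: h = 0.8080, k = 1.238; principal scales a = 1.238, b = 0.8080.
sin(ω/2) = (a − b)/(a + b) = 0.4297/2.046 = 0.2101, so ω = 2 arcsin(0.2101) ≈ 24.3°.

24.3°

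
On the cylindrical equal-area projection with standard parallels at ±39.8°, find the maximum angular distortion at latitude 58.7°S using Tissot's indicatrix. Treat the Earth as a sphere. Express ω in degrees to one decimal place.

Cylindrical equal-area (φ₀ = 39.8°): h = cos φ / cos 39.8° along meridians, k = cos 39.8° / cos φ along parallels; h·k = 1.
At 58.7°: h = 0.6762, k = 1.479; principal scales a = 1.479, b = 0.6762.
sin(ω/2) = (a − b)/(a + b) = 0.8026/2.155 = 0.3724, so ω = 2 arcsin(0.3724) ≈ 43.7°.

43.7°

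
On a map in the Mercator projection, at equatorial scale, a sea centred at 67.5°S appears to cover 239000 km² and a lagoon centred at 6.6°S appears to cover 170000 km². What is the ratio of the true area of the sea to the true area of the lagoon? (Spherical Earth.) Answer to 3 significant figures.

On Mercator the areal scale is sec²φ, so true area = apparent × cos²φ.
True area of sea: 239000 × cos²(67.5°) = 239000 × 0.1464 = 35000 km².
True area of lagoon: 170000 × cos²(6.6°) = 170000 × 0.9868 = 167800 km².
Ratio = 35000 / 167800 ≈ 0.209.

0.209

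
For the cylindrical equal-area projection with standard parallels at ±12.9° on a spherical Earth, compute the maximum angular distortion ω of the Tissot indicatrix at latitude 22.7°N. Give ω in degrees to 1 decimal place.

A cylindrical equal-area projection with standard parallel φ₀ has meridian scale h = cos φ / cos φ₀ and parallel scale k = cos φ₀ / cos φ (so areas are preserved, h·k = 1).
At 22.7°: h = 0.9464, k = 1.057; principal scales a = 1.057, b = 0.9464.
sin(ω/2) = (a − b)/(a + b) = 0.1102/2.003 = 0.05501, so ω = 2 arcsin(0.05501) ≈ 6.3°.

6.3°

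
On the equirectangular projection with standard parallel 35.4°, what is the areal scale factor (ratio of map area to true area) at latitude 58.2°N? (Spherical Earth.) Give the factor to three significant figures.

1.55

With standard parallel φ₀ = 35.4°, the equirectangular projection gives x = Rλ cos φ₀, y = Rφ, so h = 1 and k = cos 35.4° / cos φ.
Areal scale = h·k = 1 × cos φ₀ / cos φ; at 58.2°, h = 1.000, k = 1.547, so h·k = 1.547.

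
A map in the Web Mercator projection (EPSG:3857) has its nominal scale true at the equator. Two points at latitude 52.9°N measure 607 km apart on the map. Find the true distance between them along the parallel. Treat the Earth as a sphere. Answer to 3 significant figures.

366 km

Mercator is conformal, so the point scale is isotropic: h = k = sec φ = 1/cos φ.
Along the parallel at 52.9°, map distances are exaggerated by k = sec 52.9° = 1.658.
True distance = 607 / 1.658 = 607 × cos 52.9° ≈ 366 km.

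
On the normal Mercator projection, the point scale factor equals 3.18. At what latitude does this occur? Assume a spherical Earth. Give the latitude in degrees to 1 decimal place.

Mercator scale is k = sec φ = 1/cos φ.
1/cos φ = 3.18  ⇒  cos φ = 0.3145  ⇒  φ = arccos(0.3145) ≈ 71.7°.

71.7°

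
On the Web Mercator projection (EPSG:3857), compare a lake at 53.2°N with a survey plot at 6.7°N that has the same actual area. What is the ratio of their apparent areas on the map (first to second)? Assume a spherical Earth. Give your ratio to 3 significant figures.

2.75

Mercator is conformal with k = sec φ, so areal scale = k² = sec²φ.
At 53.2°: sec²(53.2°) = 1/0.5990² = 2.787.
At 6.7°: sec²(6.7°) = 1/0.9932² = 1.014.
Ratio = 2.787/1.014 = cos²(6.7°)/cos²(53.2°) ≈ 2.75.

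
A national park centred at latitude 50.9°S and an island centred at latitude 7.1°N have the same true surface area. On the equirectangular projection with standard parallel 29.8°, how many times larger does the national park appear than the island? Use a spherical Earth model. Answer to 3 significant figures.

The equidistant cylindrical projection with φ₀ = 29.8° has h = 1 (meridians true) and k = cos φ₀ / cos φ along parallels.
Areal scale at 50.9°: h·k = 1.000 × 1.376 = 1.376.
Areal scale at 7.1°: h·k = 1.000 × 0.8745 = 0.8745.
Ratio = 1.376/0.8745 ≈ 1.57.

1.57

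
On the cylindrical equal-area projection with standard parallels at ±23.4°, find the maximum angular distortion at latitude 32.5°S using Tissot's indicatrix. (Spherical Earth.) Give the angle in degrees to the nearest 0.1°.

A cylindrical equal-area projection with standard parallel φ₀ has meridian scale h = cos φ / cos φ₀ and parallel scale k = cos φ₀ / cos φ (so areas are preserved, h·k = 1).
At 32.5°: h = 0.9190, k = 1.088; principal scales a = 1.088, b = 0.9190.
sin(ω/2) = (a − b)/(a + b) = 0.1692/2.007 = 0.08430, so ω = 2 arcsin(0.08430) ≈ 9.7°.

9.7°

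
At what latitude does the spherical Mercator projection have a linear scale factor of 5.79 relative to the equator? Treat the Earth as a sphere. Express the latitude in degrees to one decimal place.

80.1°

Mercator scale is k = sec φ = 1/cos φ.
1/cos φ = 5.79  ⇒  cos φ = 0.1727  ⇒  φ = arccos(0.1727) ≈ 80.1°.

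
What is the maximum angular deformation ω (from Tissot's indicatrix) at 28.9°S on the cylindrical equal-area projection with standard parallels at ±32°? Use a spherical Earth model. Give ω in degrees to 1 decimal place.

A cylindrical equal-area projection with standard parallel φ₀ has meridian scale h = cos φ / cos φ₀ and parallel scale k = cos φ₀ / cos φ (so areas are preserved, h·k = 1).
At 28.9°: h = 1.032, k = 0.9687; principal scales a = 1.032, b = 0.9687.
sin(ω/2) = (a − b)/(a + b) = 0.06365/2.001 = 0.03181, so ω = 2 arcsin(0.03181) ≈ 3.6°.

3.6°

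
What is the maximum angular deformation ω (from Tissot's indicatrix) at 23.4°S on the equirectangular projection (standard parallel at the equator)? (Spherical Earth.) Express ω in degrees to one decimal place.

4.9°

In the plate carrée (x = Rλ, y = Rφ), meridians are true-scale (h = 1) and parallels are stretched by k = sec φ.
At 23.4°: h = 1.000, k = 1.090; principal scales a = 1.090, b = 1.000.
sin(ω/2) = (a − b)/(a + b) = 0.08962/2.090 = 0.04289, so ω = 2 arcsin(0.04289) ≈ 4.9°.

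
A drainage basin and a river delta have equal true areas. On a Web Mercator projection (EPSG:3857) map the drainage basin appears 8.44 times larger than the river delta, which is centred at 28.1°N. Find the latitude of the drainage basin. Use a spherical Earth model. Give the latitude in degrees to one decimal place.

72.3°

Mercator areal scale is sec²φ, so apparent-area ratio = sec²φ₁ / sec²φ₂ = cos²φ₂ / cos²φ₁.
cos²φ₂ / cos²φ₁ = 8.44  ⇒  cos φ₁ = cos 28.1° / √8.44 = 0.8821/2.905 = 0.3036.
φ₁ = arccos(0.3036) ≈ 72.3°.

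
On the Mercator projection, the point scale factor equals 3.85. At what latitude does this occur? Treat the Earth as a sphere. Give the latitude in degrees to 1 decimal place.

74.9°

Mercator scale is k = sec φ = 1/cos φ.
1/cos φ = 3.85  ⇒  cos φ = 0.2597  ⇒  φ = arccos(0.2597) ≈ 74.9°.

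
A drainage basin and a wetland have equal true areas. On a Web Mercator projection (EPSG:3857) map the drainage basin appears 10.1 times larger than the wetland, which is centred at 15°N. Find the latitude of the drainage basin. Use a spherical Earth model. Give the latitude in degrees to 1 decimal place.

72.3°

For equal true areas on Mercator, apparent areas scale as sec²φ, so the ratio is cos²φ₂ / cos²φ₁.
cos²φ₂ / cos²φ₁ = 10.1  ⇒  cos φ₁ = cos 15° / √10.1 = 0.9659/3.178 = 0.3039.
φ₁ = arccos(0.3039) ≈ 72.3°.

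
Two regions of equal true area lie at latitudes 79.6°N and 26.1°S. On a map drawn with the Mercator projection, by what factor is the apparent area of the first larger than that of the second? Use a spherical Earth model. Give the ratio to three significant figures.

24.7

On Mercator, area is exaggerated by sec²φ = 1/cos²φ.
At 79.6°: sec²(79.6°) = 1/0.1805² = 30.69.
At 26.1°: sec²(26.1°) = 1/0.8980² = 1.240.
Ratio = 30.69/1.240 = cos²(26.1°)/cos²(79.6°) ≈ 24.7.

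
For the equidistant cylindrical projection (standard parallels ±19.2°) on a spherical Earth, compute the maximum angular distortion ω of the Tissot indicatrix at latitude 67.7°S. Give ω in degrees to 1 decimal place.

50.5°

The equidistant cylindrical projection with φ₀ = 19.2° has h = 1 (meridians true) and k = cos φ₀ / cos φ along parallels.
At 67.7°: h = 1.000, k = 2.489; principal scales a = 2.489, b = 1.000.
sin(ω/2) = (a − b)/(a + b) = 1.489/3.489 = 0.4267, so ω = 2 arcsin(0.4267) ≈ 50.5°.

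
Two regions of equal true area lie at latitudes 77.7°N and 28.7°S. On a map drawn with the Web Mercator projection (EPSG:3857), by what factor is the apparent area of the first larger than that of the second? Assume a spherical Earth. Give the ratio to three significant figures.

17.0

Mercator areal scale is sec²φ.
At 77.7°: sec²(77.7°) = 1/0.2130² = 22.04.
At 28.7°: sec²(28.7°) = 1/0.8771² = 1.300.
Ratio = 22.04/1.300 = cos²(28.7°)/cos²(77.7°) ≈ 17.0.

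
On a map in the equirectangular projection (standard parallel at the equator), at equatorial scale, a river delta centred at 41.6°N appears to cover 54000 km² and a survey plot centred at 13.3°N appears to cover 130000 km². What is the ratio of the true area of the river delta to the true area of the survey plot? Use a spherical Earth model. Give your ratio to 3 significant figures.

0.319

Plate carrée has h = 1 and k = sec φ, giving areal scale sec φ; true area = (apparent area) · cos φ.
True area of river delta: 54000 × cos(41.6°) = 54000 × 0.7478 = 40380 km².
True area of survey plot: 130000 × cos(13.3°) = 130000 × 0.9732 = 126500 km².
Ratio = 40380 / 126500 ≈ 0.319.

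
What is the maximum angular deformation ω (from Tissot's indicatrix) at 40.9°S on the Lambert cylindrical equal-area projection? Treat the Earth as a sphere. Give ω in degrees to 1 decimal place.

The Lambert cylindrical equal-area projection is the cylindrical equal-area projection with its standard parallel at the equator (φ₀ = 0). For cylindrical equal-area with standard parallel φ₀, h = cos φ / cos φ₀ and k = cos φ₀ / cos φ, so h·k = 1.
At 40.9°: h = 0.7559, k = 1.323; principal scales a = 1.323, b = 0.7559.
sin(ω/2) = (a − b)/(a + b) = 0.5672/2.079 = 0.2728, so ω = 2 arcsin(0.2728) ≈ 31.7°.

31.7°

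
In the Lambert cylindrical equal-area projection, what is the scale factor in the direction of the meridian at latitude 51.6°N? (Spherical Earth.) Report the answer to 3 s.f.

0.621

The Lambert cylindrical equal-area projection is the cylindrical equal-area projection with its standard parallel at the equator (φ₀ = 0). A cylindrical equal-area projection with standard parallel φ₀ has meridian scale h = cos φ / cos φ₀ and parallel scale k = cos φ₀ / cos φ (so areas are preserved, h·k = 1).
h = cos 51.6° / cos 0° = 0.6211/1.000 = 0.6211.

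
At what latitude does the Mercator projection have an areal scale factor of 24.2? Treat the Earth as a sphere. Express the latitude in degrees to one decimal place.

78.3°

Mercator areal scale is sec²φ.
sec²φ = 24.2  ⇒  cos²φ = 0.04132  ⇒  cos φ = 0.2033.
φ = arccos(0.2033) ≈ 78.3°.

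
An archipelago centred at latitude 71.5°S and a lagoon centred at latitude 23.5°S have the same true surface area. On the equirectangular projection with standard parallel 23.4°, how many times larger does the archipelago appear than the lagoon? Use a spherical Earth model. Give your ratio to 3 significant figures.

With standard parallel φ₀ = 23.4°, the equirectangular projection gives x = Rλ cos φ₀, y = Rφ, so h = 1 and k = cos 23.4° / cos φ.
Areal scale at 71.5°: h·k = 1.000 × 2.892 = 2.892.
Areal scale at 23.5°: h·k = 1.000 × 1.001 = 1.001.
Ratio = 2.892/1.001 ≈ 2.89.

2.89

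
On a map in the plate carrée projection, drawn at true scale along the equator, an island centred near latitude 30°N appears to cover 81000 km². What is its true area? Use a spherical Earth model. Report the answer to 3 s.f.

70100 km²

In the plate carrée (x = Rλ, y = Rφ), meridians are true-scale (h = 1) and parallels are stretched by k = sec φ.
Areal scale = h·k = 1 × sec φ; at 30°, h = 1.000, k = 1.155, so h·k = 1.155.
True area = apparent / (areal scale) = 81000 / 1.155 ≈ 70100 km².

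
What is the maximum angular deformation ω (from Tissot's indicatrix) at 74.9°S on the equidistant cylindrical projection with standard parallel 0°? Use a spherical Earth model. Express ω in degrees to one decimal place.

Plate carrée maps x = Rλ, y = Rφ. The meridian scale is h = 1 and the parallel scale is k = 1/cos φ = sec φ.
At 74.9°: h = 1.000, k = 3.839; principal scales a = 3.839, b = 1.000.
sin(ω/2) = (a − b)/(a + b) = 2.839/4.839 = 0.5867, so ω = 2 arcsin(0.5867) ≈ 71.8°.

71.8°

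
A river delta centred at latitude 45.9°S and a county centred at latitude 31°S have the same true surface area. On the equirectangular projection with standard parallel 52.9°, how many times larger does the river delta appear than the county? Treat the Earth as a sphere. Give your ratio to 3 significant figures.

The equidistant cylindrical projection with φ₀ = 52.9° has h = 1 (meridians true) and k = cos φ₀ / cos φ along parallels.
Areal scale at 45.9°: h·k = 1.000 × 0.8668 = 0.8668.
Areal scale at 31°: h·k = 1.000 × 0.7037 = 0.7037.
Ratio = 0.8668/0.7037 ≈ 1.23.

1.23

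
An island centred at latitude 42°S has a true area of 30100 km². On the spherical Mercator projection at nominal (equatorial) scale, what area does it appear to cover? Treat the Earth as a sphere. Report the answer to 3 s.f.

The Mercator projection is conformal; its linear scale factor is the same in every direction and equals sec φ = 1/cos φ.
Areal scale = k² = sec²φ = 1/cos²(42°) = 1/0.7431² = 1.811.
Apparent area = 30100 × 1.811 ≈ 54500 km².

54500 km²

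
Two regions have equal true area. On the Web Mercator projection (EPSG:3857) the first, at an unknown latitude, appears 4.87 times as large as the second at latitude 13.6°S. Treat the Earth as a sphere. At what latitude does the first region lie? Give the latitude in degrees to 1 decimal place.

63.9°

Mercator areal scale is sec²φ, so apparent-area ratio = sec²φ₁ / sec²φ₂ = cos²φ₂ / cos²φ₁.
cos²φ₂ / cos²φ₁ = 4.87  ⇒  cos φ₁ = cos 13.6° / √4.87 = 0.9720/2.207 = 0.4404.
φ₁ = arccos(0.4404) ≈ 63.9°.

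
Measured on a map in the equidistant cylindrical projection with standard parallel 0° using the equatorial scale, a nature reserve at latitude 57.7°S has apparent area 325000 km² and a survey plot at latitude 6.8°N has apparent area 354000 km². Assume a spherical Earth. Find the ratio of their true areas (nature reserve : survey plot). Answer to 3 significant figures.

Plate carrée has h = 1 and k = sec φ, giving areal scale sec φ; true area = (apparent area) · cos φ.
True area of nature reserve: 325000 × cos(57.7°) = 325000 × 0.5344 = 173700 km².
True area of survey plot: 354000 × cos(6.8°) = 354000 × 0.9930 = 351500 km².
Ratio = 173700 / 351500 ≈ 0.494.

0.494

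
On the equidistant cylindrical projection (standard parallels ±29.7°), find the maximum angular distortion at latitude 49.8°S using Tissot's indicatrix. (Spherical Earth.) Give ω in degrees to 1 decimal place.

With standard parallel φ₀ = 29.7°, the equirectangular projection gives x = Rλ cos φ₀, y = Rφ, so h = 1 and k = cos 29.7° / cos φ.
At 49.8°: h = 1.000, k = 1.346; principal scales a = 1.346, b = 1.000.
sin(ω/2) = (a − b)/(a + b) = 0.3458/2.346 = 0.1474, so ω = 2 arcsin(0.1474) ≈ 17.0°.

17.0°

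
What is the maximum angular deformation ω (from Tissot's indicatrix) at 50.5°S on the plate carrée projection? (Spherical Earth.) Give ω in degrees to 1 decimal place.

Plate carrée maps x = Rλ, y = Rφ. The meridian scale is h = 1 and the parallel scale is k = 1/cos φ = sec φ.
At 50.5°: h = 1.000, k = 1.572; principal scales a = 1.572, b = 1.000.
sin(ω/2) = (a − b)/(a + b) = 0.5721/2.572 = 0.2224, so ω = 2 arcsin(0.2224) ≈ 25.7°.

25.7°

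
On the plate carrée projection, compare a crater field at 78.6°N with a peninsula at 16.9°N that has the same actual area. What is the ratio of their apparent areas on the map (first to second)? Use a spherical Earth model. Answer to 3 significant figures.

Plate carrée maps x = Rλ, y = Rφ. The meridian scale is h = 1 and the parallel scale is k = 1/cos φ = sec φ.
Areal scale at 78.6°: h·k = 1.000 × 5.059 = 5.059.
Areal scale at 16.9°: h·k = 1.000 × 1.045 = 1.045.
Ratio = 5.059/1.045 ≈ 4.84.

4.84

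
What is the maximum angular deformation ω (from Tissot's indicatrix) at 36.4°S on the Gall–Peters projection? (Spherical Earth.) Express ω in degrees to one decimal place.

The Gall–Peters projection is cylindrical equal-area with φ₀ = 45°. For cylindrical equal-area with standard parallel φ₀, h = cos φ / cos φ₀ and k = cos φ₀ / cos φ, so h·k = 1.
At 36.4°: h = 1.138, k = 0.8785; principal scales a = 1.138, b = 0.8785.
sin(ω/2) = (a − b)/(a + b) = 0.2598/2.017 = 0.1288, so ω = 2 arcsin(0.1288) ≈ 14.8°.

14.8°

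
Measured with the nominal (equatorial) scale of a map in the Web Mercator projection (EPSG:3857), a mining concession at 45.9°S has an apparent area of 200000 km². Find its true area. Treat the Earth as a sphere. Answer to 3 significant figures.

96900 km²

The Mercator projection is conformal; its linear scale factor is the same in every direction and equals sec φ = 1/cos φ.
Areal scale = k² = sec²φ = 1/cos²(45.9°) = 1/0.6959² = 2.065.
True area = apparent / (areal scale) = 200000 / 2.065 ≈ 96900 km².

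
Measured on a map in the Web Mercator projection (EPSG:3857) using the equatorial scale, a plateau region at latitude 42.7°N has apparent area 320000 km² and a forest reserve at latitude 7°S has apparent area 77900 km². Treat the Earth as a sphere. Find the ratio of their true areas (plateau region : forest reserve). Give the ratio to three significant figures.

2.25

On Mercator the areal scale is sec²φ, so true area = apparent × cos²φ.
True area of plateau region: 320000 × cos²(42.7°) = 320000 × 0.5401 = 172800 km².
True area of forest reserve: 77900 × cos²(7°) = 77900 × 0.9851 = 76740 km².
Ratio = 172800 / 76740 ≈ 2.25.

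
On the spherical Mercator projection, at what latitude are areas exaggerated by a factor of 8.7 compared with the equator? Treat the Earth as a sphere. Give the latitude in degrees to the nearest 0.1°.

Mercator areal scale is sec²φ.
sec²φ = 8.7  ⇒  cos²φ = 0.1149  ⇒  cos φ = 0.3390.
φ = arccos(0.3390) ≈ 70.2°.

70.2°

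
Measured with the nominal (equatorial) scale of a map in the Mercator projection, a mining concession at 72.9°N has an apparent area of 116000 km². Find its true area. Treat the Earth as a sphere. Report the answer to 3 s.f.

The Mercator projection is conformal; its linear scale factor is the same in every direction and equals sec φ = 1/cos φ.
Areal scale = k² = sec²φ = 1/cos²(72.9°) = 1/0.2940² = 11.57.
True area = apparent / (areal scale) = 116000 / 11.57 ≈ 10000 km².

10000 km²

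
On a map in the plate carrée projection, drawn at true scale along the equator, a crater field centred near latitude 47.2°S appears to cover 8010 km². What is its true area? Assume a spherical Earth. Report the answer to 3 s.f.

5440 km²

In the plate carrée (x = Rλ, y = Rφ), meridians are true-scale (h = 1) and parallels are stretched by k = sec φ.
Areal scale = h·k = 1 × sec φ; at 47.2°, h = 1.000, k = 1.472, so h·k = 1.472.
True area = apparent / (areal scale) = 8010 / 1.472 ≈ 5440 km².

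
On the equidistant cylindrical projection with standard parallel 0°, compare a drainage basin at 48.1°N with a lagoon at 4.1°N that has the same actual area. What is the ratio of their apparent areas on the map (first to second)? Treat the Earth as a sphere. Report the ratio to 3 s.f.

1.49

In the plate carrée (x = Rλ, y = Rφ), meridians are true-scale (h = 1) and parallels are stretched by k = sec φ.
Areal scale at 48.1°: h·k = 1.000 × 1.497 = 1.497.
Areal scale at 4.1°: h·k = 1.000 × 1.003 = 1.003.
Ratio = 1.497/1.003 ≈ 1.49.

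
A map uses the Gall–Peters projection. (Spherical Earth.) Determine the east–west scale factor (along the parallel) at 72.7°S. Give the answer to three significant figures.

2.38

Gall–Peters is a cylindrical equal-area projection with standard parallels at ±45°. Cylindrical equal-area (φ₀ = 45°): h = cos φ / cos 45° along meridians, k = cos 45° / cos φ along parallels; h·k = 1.
k = cos 45° / cos 72.7° = 0.7071/0.2974 = 2.378.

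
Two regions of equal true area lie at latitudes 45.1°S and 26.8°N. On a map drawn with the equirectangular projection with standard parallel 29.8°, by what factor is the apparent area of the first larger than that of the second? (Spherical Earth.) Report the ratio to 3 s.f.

1.26

In the equirectangular projection with standard parallel φ₀ = 29.8° (x = Rλ cos φ₀, y = Rφ), meridians are true-scale (h = 1) and the parallel scale is k = cos φ₀ / cos φ.
Areal scale at 45.1°: h·k = 1.000 × 1.229 = 1.229.
Areal scale at 26.8°: h·k = 1.000 × 0.9722 = 0.9722.
Ratio = 1.229/0.9722 ≈ 1.26.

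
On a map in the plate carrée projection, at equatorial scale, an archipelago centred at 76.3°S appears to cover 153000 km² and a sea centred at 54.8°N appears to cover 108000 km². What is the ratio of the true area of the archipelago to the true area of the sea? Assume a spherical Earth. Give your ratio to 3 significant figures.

0.582

On the plate carrée, areal scale = h·k = 1 × sec φ, so true area = apparent × cos φ.
True area of archipelago: 153000 × cos(76.3°) = 153000 × 0.2368 = 36240 km².
True area of sea: 108000 × cos(54.8°) = 108000 × 0.5764 = 62250 km².
Ratio = 36240 / 62250 ≈ 0.582.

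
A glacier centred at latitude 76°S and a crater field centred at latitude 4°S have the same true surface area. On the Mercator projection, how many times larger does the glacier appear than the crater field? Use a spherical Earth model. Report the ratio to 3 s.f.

Mercator areal scale is sec²φ.
At 76°: sec²(76°) = 1/0.2419² = 17.09.
At 4°: sec²(4°) = 1/0.9976² = 1.005.
Ratio = 17.09/1.005 = cos²(4°)/cos²(76°) ≈ 17.0.

17.0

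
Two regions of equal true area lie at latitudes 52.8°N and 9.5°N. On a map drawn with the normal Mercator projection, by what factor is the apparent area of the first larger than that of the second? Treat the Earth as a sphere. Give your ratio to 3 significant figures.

Mercator areal scale is sec²φ.
At 52.8°: sec²(52.8°) = 1/0.6046² = 2.736.
At 9.5°: sec²(9.5°) = 1/0.9863² = 1.028.
Ratio = 2.736/1.028 = cos²(9.5°)/cos²(52.8°) ≈ 2.66.

2.66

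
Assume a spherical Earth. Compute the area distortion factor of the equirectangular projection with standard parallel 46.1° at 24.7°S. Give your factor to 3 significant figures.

The equidistant cylindrical projection with φ₀ = 46.1° has h = 1 (meridians true) and k = cos φ₀ / cos φ along parallels.
Areal scale = h·k = 1 × cos φ₀ / cos φ; at 24.7°, h = 1.000, k = 0.7632, so h·k = 0.7632.

0.763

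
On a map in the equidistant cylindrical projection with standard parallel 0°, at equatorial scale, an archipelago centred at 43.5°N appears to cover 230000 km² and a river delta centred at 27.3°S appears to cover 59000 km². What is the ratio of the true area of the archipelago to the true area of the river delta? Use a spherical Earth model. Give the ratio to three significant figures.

On the plate carrée, areal scale = h·k = 1 × sec φ, so true area = apparent × cos φ.
True area of archipelago: 230000 × cos(43.5°) = 230000 × 0.7254 = 166800 km².
True area of river delta: 59000 × cos(27.3°) = 59000 × 0.8886 = 52430 km².
Ratio = 166800 / 52430 ≈ 3.18.

3.18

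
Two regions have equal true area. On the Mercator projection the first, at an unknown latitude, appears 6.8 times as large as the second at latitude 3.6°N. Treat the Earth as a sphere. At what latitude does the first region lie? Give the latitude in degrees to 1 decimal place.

67.5°

For equal true areas on Mercator, apparent areas scale as sec²φ, so the ratio is cos²φ₂ / cos²φ₁.
cos²φ₂ / cos²φ₁ = 6.8  ⇒  cos φ₁ = cos 3.6° / √6.8 = 0.9980/2.608 = 0.3827.
φ₁ = arccos(0.3827) ≈ 67.5°.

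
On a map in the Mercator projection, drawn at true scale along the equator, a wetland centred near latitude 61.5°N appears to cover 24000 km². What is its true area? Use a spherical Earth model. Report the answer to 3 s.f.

The Mercator projection is conformal; its linear scale factor is the same in every direction and equals sec φ = 1/cos φ.
Areal scale = k² = sec²φ = 1/cos²(61.5°) = 1/0.4772² = 4.392.
True area = apparent / (areal scale) = 24000 / 4.392 ≈ 5460 km².

5460 km²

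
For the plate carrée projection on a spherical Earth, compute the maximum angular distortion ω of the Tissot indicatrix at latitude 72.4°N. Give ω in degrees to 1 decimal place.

64.8°

For the equirectangular projection with φ₀ = 0 (plate carrée), h = 1 along meridians and k = sec φ along parallels.
At 72.4°: h = 1.000, k = 3.307; principal scales a = 3.307, b = 1.000.
sin(ω/2) = (a − b)/(a + b) = 2.307/4.307 = 0.5357, so ω = 2 arcsin(0.5357) ≈ 64.8°.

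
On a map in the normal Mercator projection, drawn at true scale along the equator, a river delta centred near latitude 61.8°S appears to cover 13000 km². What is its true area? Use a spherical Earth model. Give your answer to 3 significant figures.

2900 km²

The Mercator projection is conformal; its linear scale factor is the same in every direction and equals sec φ = 1/cos φ.
Areal scale = k² = sec²φ = 1/cos²(61.8°) = 1/0.4726² = 4.478.
True area = apparent / (areal scale) = 13000 / 4.478 ≈ 2900 km².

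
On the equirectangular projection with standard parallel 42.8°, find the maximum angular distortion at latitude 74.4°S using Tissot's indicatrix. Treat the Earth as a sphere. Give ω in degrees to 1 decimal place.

The equidistant cylindrical projection with φ₀ = 42.8° has h = 1 (meridians true) and k = cos φ₀ / cos φ along parallels.
At 74.4°: h = 1.000, k = 2.728; principal scales a = 2.728, b = 1.000.
sin(ω/2) = (a − b)/(a + b) = 1.728/3.728 = 0.4636, so ω = 2 arcsin(0.4636) ≈ 55.2°.

55.2°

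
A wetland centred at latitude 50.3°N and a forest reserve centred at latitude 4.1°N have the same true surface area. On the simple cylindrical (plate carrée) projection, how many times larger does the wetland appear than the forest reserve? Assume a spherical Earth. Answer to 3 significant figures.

1.56

Plate carrée maps x = Rλ, y = Rφ. The meridian scale is h = 1 and the parallel scale is k = 1/cos φ = sec φ.
Areal scale at 50.3°: h·k = 1.000 × 1.566 = 1.566.
Areal scale at 4.1°: h·k = 1.000 × 1.003 = 1.003.
Ratio = 1.566/1.003 ≈ 1.56.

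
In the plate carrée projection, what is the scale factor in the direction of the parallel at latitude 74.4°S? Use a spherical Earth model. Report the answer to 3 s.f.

3.72

Plate carrée maps x = Rλ, y = Rφ. The meridian scale is h = 1 and the parallel scale is k = 1/cos φ = sec φ.
k = 1/cos 74.4° = 1/0.2689 = 3.719.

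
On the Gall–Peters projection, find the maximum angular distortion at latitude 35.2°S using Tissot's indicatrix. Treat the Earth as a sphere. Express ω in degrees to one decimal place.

The Gall–Peters projection is cylindrical equal-area with φ₀ = 45°. A cylindrical equal-area projection with standard parallel φ₀ has meridian scale h = cos φ / cos φ₀ and parallel scale k = cos φ₀ / cos φ (so areas are preserved, h·k = 1).
At 35.2°: h = 1.156, k = 0.8653; principal scales a = 1.156, b = 0.8653.
sin(ω/2) = (a − b)/(a + b) = 0.2903/2.021 = 0.1436, so ω = 2 arcsin(0.1436) ≈ 16.5°.

16.5°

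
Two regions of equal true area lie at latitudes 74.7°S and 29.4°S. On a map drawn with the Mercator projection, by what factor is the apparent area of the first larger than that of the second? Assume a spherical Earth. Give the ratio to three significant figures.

10.9

On Mercator, area is exaggerated by sec²φ = 1/cos²φ.
At 74.7°: sec²(74.7°) = 1/0.2639² = 14.36.
At 29.4°: sec²(29.4°) = 1/0.8712² = 1.317.
Ratio = 14.36/1.317 = cos²(29.4°)/cos²(74.7°) ≈ 10.9.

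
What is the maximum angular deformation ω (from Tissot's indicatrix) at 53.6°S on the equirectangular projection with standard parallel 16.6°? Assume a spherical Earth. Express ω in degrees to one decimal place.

27.2°

The equidistant cylindrical projection with φ₀ = 16.6° has h = 1 (meridians true) and k = cos φ₀ / cos φ along parallels.
At 53.6°: h = 1.000, k = 1.615; principal scales a = 1.615, b = 1.000.
sin(ω/2) = (a − b)/(a + b) = 0.6149/2.615 = 0.2352, so ω = 2 arcsin(0.2352) ≈ 27.2°.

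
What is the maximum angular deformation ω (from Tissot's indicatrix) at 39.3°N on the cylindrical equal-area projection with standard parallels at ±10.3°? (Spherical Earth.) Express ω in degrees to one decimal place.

27.3°

A cylindrical equal-area projection with standard parallel φ₀ has meridian scale h = cos φ / cos φ₀ and parallel scale k = cos φ₀ / cos φ (so areas are preserved, h·k = 1).
At 39.3°: h = 0.7865, k = 1.271; principal scales a = 1.271, b = 0.7865.
sin(ω/2) = (a − b)/(a + b) = 0.4849/2.058 = 0.2356, so ω = 2 arcsin(0.2356) ≈ 27.3°.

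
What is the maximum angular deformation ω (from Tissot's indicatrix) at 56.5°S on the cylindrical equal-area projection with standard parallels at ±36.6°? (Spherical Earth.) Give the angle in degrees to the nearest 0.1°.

42.0°

Cylindrical equal-area (φ₀ = 36.6°): h = cos φ / cos 36.6° along meridians, k = cos 36.6° / cos φ along parallels; h·k = 1.
At 56.5°: h = 0.6875, k = 1.455; principal scales a = 1.455, b = 0.6875.
sin(ω/2) = (a − b)/(a + b) = 0.7670/2.142 = 0.3581, so ω = 2 arcsin(0.3581) ≈ 42.0°.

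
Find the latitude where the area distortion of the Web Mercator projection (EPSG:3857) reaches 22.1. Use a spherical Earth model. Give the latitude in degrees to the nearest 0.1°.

77.7°

Mercator areal scale is sec²φ.
sec²φ = 22.1  ⇒  cos²φ = 0.04525  ⇒  cos φ = 0.2127.
φ = arccos(0.2127) ≈ 77.7°.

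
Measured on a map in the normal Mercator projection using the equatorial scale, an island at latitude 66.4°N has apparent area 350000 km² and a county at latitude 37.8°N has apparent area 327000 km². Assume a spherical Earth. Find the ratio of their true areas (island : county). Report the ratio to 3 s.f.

Mercator's areal exaggeration is sec²φ; hence true area = (apparent area) · cos²φ.
True area of island: 350000 × cos²(66.4°) = 350000 × 0.1603 = 56100 km².
True area of county: 327000 × cos²(37.8°) = 327000 × 0.6243 = 204200 km².
Ratio = 56100 / 204200 ≈ 0.275.

0.275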